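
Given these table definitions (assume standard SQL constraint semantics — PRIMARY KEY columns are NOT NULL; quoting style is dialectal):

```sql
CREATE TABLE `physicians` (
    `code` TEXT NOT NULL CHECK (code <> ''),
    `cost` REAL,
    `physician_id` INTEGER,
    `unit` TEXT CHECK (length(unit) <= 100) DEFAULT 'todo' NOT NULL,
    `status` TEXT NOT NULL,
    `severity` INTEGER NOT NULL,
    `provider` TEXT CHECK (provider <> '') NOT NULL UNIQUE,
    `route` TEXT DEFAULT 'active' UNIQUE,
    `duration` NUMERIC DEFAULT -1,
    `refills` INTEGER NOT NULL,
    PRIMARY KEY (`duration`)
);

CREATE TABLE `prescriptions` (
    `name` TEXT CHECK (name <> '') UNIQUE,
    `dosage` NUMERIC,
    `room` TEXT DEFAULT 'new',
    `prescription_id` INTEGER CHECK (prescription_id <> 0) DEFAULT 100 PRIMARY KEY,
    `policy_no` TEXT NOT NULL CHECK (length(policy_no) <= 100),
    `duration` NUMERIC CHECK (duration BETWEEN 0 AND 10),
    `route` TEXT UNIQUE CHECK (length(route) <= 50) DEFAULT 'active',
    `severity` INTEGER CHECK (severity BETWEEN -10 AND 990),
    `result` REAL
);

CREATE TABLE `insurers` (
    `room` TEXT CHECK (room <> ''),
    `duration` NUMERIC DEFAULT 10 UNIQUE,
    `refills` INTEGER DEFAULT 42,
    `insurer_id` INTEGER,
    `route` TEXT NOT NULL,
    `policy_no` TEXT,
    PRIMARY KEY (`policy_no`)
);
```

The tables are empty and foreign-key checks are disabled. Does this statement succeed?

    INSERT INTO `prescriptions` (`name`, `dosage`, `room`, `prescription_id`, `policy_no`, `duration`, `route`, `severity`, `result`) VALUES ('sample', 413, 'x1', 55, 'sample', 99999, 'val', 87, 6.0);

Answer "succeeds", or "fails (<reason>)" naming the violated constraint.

The value 99999 for duration violates CHECK (duration BETWEEN 0 AND 10).

fails (CHECK on duration)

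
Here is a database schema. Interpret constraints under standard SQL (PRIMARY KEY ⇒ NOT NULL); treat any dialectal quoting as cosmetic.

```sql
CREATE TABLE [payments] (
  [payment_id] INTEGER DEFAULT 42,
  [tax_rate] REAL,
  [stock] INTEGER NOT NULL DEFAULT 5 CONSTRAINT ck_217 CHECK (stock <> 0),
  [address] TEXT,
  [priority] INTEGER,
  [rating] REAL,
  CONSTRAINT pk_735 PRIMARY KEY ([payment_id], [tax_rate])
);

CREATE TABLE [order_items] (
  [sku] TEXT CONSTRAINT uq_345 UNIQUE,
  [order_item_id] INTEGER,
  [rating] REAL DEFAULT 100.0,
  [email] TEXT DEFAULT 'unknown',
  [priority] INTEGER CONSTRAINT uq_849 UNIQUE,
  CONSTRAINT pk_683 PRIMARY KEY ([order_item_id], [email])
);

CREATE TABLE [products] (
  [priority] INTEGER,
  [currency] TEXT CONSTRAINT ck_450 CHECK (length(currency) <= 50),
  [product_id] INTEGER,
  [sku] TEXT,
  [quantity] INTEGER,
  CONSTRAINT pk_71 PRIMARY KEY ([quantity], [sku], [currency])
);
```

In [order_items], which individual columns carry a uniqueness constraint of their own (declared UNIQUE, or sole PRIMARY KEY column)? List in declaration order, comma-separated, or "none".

- sku: declared UNIQUE → unique.
- order_item_id: part of a composite PRIMARY KEY — only the tuple is unique, not this column on its own.
- rating: no UNIQUE or single-column PK constraint.
- email: part of a composite PRIMARY KEY — only the tuple is unique, not this column on its own.
- priority: declared UNIQUE → unique.

sku, priority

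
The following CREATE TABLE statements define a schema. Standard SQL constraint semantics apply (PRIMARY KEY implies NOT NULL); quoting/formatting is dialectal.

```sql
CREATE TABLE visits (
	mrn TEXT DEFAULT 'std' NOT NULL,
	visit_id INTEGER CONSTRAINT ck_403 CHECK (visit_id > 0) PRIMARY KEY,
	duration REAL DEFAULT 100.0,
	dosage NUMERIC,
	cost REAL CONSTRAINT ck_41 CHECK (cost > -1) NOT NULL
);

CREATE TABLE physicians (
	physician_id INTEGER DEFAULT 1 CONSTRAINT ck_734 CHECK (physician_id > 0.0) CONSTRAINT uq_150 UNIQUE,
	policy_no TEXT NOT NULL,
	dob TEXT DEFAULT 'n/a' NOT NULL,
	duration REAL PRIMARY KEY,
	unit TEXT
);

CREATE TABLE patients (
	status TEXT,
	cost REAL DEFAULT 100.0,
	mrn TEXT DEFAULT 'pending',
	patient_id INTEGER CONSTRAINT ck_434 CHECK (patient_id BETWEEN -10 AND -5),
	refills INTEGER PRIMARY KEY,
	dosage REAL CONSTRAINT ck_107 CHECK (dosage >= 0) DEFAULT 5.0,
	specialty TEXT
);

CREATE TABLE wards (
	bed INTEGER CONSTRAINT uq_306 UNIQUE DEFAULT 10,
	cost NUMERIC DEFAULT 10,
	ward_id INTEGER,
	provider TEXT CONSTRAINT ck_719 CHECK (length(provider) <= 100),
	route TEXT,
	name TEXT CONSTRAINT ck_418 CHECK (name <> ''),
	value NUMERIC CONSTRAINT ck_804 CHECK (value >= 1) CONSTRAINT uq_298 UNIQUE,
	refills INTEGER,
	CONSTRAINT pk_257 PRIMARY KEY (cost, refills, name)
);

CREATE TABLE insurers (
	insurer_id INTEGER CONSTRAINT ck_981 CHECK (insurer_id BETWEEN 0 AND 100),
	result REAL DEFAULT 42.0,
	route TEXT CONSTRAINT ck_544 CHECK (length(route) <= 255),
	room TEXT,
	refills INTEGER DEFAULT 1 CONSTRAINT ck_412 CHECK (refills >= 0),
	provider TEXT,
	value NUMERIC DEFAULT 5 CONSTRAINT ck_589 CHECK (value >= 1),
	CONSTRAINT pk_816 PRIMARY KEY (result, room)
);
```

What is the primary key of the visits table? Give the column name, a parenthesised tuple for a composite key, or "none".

visit_id

visit_id is declared PRIMARY KEY inline on the column.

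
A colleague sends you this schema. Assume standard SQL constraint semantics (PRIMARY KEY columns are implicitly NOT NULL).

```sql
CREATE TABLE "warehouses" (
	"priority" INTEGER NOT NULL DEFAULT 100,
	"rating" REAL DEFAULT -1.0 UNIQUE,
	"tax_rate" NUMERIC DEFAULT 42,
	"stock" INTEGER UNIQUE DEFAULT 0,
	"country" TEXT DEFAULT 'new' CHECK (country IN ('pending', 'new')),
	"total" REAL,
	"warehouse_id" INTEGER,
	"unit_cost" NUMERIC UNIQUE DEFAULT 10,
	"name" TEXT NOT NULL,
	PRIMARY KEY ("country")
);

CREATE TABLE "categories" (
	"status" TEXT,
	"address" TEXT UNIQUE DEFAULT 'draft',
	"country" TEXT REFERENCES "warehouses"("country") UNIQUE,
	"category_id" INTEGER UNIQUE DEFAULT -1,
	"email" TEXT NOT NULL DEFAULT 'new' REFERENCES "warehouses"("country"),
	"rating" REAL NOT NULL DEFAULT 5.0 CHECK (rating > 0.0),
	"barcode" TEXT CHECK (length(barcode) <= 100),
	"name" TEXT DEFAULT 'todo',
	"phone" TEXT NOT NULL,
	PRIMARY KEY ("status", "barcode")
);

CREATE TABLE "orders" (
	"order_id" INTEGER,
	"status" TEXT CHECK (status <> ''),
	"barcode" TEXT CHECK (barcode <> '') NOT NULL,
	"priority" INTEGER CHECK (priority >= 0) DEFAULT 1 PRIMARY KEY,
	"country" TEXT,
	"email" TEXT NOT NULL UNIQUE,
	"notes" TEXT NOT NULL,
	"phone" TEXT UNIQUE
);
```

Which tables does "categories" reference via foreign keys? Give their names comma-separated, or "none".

- country REFERENCES warehouses(country).
- email REFERENCES warehouses(country).

warehouses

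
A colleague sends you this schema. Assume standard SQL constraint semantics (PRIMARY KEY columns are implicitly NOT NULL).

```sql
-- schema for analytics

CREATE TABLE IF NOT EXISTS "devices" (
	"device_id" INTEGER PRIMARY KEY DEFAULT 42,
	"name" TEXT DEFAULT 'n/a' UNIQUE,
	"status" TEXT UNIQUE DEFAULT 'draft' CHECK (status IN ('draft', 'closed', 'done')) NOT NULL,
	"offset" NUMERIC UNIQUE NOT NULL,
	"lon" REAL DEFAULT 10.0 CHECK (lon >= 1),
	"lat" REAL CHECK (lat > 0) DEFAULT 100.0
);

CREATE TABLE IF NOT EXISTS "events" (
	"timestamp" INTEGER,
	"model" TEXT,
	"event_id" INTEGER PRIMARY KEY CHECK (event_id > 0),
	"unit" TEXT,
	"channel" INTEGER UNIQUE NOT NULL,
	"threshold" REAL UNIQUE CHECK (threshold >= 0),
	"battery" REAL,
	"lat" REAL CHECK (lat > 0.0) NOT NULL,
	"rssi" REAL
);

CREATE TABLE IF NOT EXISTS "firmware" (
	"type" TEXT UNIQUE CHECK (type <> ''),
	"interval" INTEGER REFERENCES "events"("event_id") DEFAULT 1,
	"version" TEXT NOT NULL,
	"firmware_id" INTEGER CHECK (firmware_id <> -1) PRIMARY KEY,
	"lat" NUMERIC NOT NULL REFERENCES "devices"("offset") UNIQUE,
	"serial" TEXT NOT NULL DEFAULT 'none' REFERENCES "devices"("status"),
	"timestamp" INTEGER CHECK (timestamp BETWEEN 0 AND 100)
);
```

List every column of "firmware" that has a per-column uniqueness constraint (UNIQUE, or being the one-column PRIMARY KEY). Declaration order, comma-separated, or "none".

type, firmware_id, lat

- type: declared UNIQUE → unique.
- interval: no UNIQUE or single-column PK constraint.
- version: no UNIQUE or single-column PK constraint.
- firmware_id: single-column PRIMARY KEY → unique.
- lat: declared UNIQUE → unique.
- serial: no UNIQUE or single-column PK constraint.
- timestamp: no UNIQUE or single-column PK constraint.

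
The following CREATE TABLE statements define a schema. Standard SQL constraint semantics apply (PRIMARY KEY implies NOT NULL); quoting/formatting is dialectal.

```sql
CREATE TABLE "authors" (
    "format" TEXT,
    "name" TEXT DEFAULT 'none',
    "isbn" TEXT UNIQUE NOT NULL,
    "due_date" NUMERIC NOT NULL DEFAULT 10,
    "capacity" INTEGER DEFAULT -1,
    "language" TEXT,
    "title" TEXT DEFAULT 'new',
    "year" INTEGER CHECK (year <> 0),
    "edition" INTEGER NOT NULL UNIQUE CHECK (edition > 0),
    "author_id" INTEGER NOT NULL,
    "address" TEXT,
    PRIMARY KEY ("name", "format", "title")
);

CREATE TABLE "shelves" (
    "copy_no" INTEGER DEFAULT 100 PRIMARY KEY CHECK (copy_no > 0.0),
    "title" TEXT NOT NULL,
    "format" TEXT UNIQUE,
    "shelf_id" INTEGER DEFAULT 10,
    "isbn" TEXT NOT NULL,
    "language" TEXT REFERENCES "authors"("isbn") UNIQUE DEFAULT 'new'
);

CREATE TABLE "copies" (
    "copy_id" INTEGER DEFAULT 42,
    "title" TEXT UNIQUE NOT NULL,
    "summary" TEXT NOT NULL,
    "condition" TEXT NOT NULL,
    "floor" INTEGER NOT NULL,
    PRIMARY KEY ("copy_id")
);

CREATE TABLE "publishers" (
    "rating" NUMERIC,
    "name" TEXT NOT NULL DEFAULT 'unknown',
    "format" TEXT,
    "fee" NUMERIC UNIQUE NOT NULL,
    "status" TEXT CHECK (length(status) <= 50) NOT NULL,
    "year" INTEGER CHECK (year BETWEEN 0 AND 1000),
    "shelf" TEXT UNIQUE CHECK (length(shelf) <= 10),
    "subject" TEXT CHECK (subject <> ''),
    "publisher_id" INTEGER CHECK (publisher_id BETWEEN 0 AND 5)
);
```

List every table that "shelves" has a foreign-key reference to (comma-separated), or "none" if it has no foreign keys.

authors

- language REFERENCES authors(isbn).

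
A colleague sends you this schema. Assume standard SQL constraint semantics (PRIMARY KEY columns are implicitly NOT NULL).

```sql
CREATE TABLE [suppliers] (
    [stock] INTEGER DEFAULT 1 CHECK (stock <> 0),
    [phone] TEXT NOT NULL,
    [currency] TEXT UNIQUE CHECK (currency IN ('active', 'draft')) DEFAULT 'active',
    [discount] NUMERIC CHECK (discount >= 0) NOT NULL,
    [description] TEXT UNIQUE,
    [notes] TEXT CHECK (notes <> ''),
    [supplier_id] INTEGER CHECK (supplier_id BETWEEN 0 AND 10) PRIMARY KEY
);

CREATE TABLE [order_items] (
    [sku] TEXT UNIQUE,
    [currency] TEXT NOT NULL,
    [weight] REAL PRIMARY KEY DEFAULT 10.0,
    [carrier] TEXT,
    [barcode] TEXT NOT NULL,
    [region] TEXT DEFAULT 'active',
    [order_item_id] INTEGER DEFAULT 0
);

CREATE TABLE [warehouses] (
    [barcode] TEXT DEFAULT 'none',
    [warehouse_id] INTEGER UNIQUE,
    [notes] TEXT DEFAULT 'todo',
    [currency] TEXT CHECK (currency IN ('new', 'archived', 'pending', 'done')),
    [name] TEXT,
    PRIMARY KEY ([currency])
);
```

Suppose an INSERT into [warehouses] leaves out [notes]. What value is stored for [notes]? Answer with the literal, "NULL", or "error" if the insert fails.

'todo'

notes has an explicit DEFAULT 'todo'.
When the column is omitted from an INSERT, that default is used.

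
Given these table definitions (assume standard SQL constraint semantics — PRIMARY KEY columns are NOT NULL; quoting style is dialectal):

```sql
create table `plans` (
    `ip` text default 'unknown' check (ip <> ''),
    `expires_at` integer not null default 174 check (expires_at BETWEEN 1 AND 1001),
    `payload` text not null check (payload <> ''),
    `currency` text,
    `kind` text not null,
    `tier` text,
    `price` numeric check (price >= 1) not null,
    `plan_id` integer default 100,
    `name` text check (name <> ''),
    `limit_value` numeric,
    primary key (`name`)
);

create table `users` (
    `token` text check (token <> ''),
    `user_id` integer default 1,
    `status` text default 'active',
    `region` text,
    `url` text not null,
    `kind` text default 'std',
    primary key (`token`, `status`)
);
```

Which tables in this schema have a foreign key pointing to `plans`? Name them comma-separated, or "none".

No REFERENCES clause anywhere in the schema names plans.

none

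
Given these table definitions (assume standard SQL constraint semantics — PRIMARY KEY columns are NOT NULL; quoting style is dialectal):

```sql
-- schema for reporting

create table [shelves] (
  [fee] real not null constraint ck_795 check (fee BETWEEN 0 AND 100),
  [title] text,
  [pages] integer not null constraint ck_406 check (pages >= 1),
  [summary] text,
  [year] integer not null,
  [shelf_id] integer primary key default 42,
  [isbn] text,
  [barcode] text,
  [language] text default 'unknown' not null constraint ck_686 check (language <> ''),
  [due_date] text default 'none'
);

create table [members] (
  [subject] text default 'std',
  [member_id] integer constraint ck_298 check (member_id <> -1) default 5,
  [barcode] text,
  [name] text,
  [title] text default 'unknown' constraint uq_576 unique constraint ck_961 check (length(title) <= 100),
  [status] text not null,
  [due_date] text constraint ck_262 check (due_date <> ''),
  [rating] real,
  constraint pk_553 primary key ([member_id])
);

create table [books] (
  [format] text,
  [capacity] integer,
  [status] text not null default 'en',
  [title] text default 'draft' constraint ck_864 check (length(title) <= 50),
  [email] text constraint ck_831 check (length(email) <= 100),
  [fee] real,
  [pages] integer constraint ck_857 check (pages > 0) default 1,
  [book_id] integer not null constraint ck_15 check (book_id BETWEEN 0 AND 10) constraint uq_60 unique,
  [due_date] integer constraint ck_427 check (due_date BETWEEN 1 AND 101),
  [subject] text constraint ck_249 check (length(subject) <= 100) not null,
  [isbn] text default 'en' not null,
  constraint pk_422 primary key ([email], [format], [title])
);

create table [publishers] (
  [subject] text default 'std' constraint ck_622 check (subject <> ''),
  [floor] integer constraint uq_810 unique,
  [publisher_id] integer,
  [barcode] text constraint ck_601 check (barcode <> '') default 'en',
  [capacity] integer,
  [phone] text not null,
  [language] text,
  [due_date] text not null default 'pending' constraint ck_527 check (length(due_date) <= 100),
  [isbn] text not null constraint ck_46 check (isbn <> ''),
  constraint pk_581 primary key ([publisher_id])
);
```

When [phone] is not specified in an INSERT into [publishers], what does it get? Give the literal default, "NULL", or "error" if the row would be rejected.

phone has no DEFAULT clause.
Omitting it would insert NULL, but it is declared NOT NULL, so the INSERT fails.

error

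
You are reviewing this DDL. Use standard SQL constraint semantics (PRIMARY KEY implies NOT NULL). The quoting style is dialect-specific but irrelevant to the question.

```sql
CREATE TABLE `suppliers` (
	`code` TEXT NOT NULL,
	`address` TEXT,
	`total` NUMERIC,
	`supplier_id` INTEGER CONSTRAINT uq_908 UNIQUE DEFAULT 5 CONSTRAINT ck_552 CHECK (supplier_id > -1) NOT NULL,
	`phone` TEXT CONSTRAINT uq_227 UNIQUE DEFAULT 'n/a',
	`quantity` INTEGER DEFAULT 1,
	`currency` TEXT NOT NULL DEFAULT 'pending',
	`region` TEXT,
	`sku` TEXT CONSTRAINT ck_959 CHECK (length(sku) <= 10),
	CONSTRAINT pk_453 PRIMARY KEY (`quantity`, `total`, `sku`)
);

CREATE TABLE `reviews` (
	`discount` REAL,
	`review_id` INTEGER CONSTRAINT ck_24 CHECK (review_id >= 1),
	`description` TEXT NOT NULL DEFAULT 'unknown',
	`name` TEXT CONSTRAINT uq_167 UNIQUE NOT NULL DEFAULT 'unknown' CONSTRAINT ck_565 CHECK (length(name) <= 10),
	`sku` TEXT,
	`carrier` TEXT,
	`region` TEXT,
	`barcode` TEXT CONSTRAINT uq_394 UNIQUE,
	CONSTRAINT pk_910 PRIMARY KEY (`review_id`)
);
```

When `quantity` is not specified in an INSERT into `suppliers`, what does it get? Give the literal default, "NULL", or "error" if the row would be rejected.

quantity has an explicit DEFAULT 1.
When the column is omitted from an INSERT, that default is used.

1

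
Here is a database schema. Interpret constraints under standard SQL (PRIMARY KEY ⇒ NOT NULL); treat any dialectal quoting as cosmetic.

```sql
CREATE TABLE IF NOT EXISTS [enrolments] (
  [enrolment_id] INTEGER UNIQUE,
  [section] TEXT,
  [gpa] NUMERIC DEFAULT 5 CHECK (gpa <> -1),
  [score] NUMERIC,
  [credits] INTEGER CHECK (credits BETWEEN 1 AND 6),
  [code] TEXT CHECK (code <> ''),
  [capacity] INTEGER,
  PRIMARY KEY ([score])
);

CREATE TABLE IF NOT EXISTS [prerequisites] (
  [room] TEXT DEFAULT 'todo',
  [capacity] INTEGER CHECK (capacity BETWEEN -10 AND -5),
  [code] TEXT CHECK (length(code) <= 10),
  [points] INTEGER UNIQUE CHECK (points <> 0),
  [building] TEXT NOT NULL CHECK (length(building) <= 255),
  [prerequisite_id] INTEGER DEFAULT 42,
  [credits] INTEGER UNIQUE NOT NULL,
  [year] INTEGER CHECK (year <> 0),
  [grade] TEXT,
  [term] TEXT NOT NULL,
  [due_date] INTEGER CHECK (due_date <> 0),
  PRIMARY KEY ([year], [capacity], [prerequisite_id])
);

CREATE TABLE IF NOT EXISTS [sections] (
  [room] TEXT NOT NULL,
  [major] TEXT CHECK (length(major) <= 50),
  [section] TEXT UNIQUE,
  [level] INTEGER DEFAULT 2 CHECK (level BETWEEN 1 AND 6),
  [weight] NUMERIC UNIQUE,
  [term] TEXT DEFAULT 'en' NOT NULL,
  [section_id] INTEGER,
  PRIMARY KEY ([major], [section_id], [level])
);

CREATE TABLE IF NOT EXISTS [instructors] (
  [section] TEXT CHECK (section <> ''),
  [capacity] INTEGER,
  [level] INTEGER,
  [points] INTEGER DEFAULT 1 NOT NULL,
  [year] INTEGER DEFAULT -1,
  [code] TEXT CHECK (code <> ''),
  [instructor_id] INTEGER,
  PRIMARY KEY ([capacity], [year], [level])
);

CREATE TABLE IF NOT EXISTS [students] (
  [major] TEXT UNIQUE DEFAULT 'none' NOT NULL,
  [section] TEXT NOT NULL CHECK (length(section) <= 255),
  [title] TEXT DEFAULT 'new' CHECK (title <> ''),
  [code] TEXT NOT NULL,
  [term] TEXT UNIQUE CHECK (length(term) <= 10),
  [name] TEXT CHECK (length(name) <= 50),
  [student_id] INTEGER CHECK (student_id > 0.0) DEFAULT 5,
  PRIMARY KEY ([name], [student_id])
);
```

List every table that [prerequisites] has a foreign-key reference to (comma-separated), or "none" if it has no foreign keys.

none

No column in prerequisites has a REFERENCES clause.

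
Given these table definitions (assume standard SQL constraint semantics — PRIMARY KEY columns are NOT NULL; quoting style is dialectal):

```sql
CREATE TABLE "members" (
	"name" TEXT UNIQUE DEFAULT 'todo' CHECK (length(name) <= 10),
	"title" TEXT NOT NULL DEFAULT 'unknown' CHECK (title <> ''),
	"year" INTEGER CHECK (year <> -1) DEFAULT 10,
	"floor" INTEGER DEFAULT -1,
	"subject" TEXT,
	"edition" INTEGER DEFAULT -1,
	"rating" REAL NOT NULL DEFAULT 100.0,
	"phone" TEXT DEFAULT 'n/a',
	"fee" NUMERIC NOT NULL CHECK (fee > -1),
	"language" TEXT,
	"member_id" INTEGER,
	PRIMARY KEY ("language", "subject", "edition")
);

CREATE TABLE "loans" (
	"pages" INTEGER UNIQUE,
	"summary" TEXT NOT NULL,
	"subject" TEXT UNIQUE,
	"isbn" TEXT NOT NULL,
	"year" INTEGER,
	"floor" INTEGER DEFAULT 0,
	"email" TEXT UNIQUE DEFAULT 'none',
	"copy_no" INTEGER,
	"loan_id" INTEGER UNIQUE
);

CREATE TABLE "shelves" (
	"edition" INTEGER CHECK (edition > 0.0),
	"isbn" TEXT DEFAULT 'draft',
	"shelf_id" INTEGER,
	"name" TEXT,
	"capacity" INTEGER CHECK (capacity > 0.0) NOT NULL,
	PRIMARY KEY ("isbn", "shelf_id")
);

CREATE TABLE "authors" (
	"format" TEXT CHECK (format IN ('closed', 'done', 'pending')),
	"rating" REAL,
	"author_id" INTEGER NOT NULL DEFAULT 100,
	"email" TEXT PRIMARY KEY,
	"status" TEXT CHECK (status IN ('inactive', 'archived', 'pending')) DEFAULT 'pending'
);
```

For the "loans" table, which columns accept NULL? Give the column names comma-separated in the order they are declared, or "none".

- pages: UNIQUE does not imply NOT NULL → nullable.
- summary: declared NOT NULL → not nullable.
- subject: UNIQUE does not imply NOT NULL → nullable.
- isbn: declared NOT NULL → not nullable.
- year: no NOT NULL constraint applies → nullable.
- floor: DEFAULT only fills an omitted column; an explicit NULL is still allowed → nullable.
- email: UNIQUE does not imply NOT NULL → nullable.
- copy_no: no NOT NULL constraint applies → nullable.
- loan_id: UNIQUE does not imply NOT NULL → nullable.

pages, subject, year, floor, email, copy_no, loan_id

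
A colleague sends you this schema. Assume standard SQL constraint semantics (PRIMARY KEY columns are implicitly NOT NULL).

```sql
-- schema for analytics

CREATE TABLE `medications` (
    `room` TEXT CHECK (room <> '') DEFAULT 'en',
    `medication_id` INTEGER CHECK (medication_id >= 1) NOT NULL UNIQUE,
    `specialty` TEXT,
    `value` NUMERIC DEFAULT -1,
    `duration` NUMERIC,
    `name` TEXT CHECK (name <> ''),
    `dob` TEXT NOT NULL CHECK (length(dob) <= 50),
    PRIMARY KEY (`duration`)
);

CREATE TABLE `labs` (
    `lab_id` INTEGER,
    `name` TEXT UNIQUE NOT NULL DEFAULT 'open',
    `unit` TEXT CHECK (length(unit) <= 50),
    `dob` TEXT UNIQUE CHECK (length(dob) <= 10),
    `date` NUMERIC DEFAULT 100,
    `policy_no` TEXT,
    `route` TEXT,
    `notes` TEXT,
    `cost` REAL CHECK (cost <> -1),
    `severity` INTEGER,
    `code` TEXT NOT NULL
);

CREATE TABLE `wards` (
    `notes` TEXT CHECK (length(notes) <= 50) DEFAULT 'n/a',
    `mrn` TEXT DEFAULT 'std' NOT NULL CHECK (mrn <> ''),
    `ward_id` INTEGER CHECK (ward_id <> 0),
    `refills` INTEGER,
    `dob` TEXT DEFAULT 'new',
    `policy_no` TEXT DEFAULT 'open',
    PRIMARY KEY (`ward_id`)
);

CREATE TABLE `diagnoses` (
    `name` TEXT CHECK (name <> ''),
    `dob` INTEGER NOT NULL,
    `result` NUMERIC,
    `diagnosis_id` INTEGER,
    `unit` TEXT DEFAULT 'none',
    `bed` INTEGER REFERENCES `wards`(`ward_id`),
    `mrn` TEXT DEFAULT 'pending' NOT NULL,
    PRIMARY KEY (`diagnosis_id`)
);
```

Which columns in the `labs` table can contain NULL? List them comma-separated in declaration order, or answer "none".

- lab_id: no NOT NULL constraint applies → nullable.
- name: declared NOT NULL → not nullable.
- unit: CHECK does not forbid NULL (a CHECK constraint passes when its expression is NULL) → nullable.
- dob: CHECK does not forbid NULL (a CHECK constraint passes when its expression is NULL) → nullable.
- date: DEFAULT only fills an omitted column; an explicit NULL is still allowed → nullable.
- policy_no: no NOT NULL constraint applies → nullable.
- route: no NOT NULL constraint applies → nullable.
- notes: no NOT NULL constraint applies → nullable.
- cost: CHECK does not forbid NULL (a CHECK constraint passes when its expression is NULL) → nullable.
- severity: no NOT NULL constraint applies → nullable.
- code: declared NOT NULL → not nullable.

lab_id, unit, dob, date, policy_no, route, notes, cost, severity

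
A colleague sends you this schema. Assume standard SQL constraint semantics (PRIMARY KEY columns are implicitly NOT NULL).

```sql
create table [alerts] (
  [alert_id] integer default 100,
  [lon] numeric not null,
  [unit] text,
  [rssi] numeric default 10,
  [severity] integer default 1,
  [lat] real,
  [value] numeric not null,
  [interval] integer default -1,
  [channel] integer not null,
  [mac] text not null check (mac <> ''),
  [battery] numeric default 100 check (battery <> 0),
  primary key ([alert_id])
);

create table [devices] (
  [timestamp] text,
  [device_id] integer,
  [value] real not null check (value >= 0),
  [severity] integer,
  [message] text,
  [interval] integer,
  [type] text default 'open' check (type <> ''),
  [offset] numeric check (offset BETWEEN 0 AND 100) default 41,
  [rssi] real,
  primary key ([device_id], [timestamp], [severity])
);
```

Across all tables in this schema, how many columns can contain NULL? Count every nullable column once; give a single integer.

alerts: 6 nullable (unit, rssi, severity, lat, interval, battery — PK (alert_id) and explicit NOT NULL columns excluded).
devices: 5 nullable (message, interval, type, offset, rssi — PK (device_id, timestamp, severity) and explicit NOT NULL columns excluded).
Total: 6 + 5 = 11.

11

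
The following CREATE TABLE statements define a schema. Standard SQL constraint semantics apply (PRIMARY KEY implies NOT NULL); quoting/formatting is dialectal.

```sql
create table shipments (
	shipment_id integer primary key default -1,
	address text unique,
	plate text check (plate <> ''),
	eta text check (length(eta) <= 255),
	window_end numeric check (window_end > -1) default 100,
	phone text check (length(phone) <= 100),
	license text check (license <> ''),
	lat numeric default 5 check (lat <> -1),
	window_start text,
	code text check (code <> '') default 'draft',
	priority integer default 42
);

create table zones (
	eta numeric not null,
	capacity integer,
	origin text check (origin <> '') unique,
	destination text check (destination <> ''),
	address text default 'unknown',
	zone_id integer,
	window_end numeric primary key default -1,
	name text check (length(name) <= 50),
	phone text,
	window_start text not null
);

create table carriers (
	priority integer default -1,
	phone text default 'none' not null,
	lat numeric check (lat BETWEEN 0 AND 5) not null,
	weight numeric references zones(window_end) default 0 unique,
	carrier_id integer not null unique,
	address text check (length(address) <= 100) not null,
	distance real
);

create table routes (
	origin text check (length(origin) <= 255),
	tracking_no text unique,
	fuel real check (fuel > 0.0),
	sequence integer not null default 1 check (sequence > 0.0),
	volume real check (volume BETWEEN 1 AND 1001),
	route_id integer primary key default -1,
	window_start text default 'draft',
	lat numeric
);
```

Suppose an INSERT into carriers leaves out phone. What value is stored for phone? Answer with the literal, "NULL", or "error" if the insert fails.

'none'

phone has an explicit DEFAULT 'none'.
When the column is omitted from an INSERT, that default is used.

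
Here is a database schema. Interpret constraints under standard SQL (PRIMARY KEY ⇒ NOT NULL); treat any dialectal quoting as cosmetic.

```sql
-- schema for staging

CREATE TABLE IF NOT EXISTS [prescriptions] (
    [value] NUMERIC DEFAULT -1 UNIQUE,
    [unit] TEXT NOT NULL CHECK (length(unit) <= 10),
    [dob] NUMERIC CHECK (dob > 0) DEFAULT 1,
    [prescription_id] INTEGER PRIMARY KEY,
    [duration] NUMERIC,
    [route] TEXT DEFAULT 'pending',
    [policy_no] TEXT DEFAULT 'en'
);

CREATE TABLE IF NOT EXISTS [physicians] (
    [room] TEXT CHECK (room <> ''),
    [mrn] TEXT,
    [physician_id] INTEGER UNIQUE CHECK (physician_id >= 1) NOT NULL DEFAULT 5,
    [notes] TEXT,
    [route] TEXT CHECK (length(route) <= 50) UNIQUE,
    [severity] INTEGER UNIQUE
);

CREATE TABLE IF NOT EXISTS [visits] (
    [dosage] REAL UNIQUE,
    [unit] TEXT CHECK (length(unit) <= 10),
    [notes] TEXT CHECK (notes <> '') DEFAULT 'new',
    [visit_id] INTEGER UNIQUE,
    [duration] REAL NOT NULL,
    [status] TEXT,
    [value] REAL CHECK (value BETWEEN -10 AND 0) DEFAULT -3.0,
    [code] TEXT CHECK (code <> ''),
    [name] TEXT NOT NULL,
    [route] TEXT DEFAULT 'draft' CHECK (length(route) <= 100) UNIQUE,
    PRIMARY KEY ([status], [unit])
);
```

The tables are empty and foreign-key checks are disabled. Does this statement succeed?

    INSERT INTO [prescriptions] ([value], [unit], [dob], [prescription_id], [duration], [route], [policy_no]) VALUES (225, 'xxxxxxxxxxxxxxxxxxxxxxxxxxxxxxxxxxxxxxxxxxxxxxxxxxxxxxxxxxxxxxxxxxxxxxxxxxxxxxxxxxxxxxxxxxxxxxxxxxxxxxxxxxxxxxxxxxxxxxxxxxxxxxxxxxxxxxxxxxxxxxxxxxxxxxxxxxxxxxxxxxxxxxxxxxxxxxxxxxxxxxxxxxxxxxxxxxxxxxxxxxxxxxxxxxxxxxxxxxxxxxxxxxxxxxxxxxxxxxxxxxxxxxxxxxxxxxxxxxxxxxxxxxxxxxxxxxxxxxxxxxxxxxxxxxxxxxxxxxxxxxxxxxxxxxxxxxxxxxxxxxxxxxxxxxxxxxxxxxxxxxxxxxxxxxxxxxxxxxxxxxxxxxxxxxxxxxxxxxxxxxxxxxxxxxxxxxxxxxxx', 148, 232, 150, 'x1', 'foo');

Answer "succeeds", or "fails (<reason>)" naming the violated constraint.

fails (CHECK on unit)

The value 'xxxxxxxxxxxxxxxxxxxxxxxxxxxxxxxxxxxxxxxxxxxxxxxxxxxxxxxxxxxxxxxxxxxxxxxxxxxxxxxxxxxxxxxxxxxxxxxxxxxxxxxxxxxxxxxxxxxxxxxxxxxxxxxxxxxxxxxxxxxxxxxxxxxxxxxxxxxxxxxxxxxxxxxxxxxxxxxxxxxxxxxxxxxxxxxxxxxxxxxxxxxxxxxxxxxxxxxxxxxxxxxxxxxxxxxxxxxxxxxxxxxxxxxxxxxxxxxxxxxxxxxxxxxxxxxxxxxxxxxxxxxxxxxxxxxxxxxxxxxxxxxxxxxxxxxxxxxxxxxxxxxxxxxxxxxxxxxxxxxxxxxxxxxxxxxxxxxxxxxxxxxxxxxxxxxxxxxxxxxxxxxxxxxxxxxxxxxxxxxx' for unit violates CHECK (length(unit) <= 10).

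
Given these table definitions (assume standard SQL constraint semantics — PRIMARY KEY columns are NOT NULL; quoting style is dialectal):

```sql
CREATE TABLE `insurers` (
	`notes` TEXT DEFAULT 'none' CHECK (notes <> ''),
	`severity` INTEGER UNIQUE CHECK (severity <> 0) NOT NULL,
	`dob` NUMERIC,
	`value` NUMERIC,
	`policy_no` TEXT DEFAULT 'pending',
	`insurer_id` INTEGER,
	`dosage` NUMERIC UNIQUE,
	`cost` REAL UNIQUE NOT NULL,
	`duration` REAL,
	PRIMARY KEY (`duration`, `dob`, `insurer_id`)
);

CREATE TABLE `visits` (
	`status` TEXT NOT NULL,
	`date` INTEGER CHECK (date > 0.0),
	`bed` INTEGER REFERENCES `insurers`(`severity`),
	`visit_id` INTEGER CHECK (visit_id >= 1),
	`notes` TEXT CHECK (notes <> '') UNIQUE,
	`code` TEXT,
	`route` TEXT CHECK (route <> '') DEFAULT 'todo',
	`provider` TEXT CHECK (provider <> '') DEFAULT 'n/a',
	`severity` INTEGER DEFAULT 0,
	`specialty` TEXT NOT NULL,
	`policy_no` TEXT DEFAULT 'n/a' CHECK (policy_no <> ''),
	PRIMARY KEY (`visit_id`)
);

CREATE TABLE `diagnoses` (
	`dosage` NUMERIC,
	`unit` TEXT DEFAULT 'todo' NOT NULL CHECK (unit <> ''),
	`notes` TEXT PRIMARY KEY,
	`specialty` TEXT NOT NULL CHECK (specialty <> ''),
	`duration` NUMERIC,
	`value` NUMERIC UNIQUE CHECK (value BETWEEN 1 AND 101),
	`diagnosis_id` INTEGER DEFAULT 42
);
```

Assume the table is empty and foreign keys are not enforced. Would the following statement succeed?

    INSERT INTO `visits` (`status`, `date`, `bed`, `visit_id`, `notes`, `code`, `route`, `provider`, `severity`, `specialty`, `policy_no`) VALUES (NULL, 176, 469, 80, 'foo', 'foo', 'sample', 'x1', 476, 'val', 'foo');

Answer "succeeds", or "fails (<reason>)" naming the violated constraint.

status is explicitly set to NULL, but status is declared NOT NULL.

fails (NOT NULL on status)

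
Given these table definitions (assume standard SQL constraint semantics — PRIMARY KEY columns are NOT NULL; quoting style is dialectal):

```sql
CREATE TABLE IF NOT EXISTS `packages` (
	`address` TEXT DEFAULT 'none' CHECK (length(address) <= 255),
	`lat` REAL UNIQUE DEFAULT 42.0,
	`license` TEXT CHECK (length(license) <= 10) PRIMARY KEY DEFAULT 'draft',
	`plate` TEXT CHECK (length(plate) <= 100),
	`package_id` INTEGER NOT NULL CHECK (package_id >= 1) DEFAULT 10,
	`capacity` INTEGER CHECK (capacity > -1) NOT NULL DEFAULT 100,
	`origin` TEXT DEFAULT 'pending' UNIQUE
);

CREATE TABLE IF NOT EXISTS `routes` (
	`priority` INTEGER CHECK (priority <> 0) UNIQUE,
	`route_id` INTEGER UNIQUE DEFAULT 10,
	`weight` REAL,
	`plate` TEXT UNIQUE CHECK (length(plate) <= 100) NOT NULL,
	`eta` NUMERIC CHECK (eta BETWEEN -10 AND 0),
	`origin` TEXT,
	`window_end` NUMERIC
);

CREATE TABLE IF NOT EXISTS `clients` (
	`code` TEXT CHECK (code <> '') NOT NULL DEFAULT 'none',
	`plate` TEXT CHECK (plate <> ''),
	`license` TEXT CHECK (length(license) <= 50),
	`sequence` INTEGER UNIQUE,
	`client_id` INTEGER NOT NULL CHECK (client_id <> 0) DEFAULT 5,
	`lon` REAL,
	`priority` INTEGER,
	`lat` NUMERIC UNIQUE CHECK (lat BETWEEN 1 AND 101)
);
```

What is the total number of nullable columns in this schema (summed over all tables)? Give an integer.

16

packages: 4 nullable (address, lat, plate, origin — PK (license) and explicit NOT NULL columns excluded).
routes: 6 nullable (priority, route_id, weight, eta, origin, window_end — PK none and explicit NOT NULL columns excluded).
clients: 6 nullable (plate, license, sequence, lon, priority, lat — PK none and explicit NOT NULL columns excluded).
Total: 4 + 6 + 6 = 16.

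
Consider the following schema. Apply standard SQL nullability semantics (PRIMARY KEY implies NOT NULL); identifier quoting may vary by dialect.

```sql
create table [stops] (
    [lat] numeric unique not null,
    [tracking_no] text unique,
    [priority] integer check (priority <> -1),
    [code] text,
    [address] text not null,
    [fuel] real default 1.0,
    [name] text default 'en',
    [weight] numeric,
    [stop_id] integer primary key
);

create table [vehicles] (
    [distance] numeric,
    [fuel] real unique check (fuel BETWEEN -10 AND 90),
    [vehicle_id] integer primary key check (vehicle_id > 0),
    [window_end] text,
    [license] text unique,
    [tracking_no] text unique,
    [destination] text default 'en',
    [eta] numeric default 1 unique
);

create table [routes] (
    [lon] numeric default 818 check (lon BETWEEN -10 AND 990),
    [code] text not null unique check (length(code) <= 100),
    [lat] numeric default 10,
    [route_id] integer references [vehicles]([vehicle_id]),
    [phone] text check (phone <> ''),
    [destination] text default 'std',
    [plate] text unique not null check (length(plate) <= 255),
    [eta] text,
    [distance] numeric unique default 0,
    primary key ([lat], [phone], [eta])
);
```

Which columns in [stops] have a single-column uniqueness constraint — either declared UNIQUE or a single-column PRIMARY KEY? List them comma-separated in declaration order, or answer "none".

lat, tracking_no, stop_id

- lat: declared UNIQUE → unique.
- tracking_no: declared UNIQUE → unique.
- priority: no UNIQUE or single-column PK constraint.
- code: no UNIQUE or single-column PK constraint.
- address: no UNIQUE or single-column PK constraint.
- fuel: no UNIQUE or single-column PK constraint.
- name: no UNIQUE or single-column PK constraint.
- weight: no UNIQUE or single-column PK constraint.
- stop_id: single-column PRIMARY KEY → unique.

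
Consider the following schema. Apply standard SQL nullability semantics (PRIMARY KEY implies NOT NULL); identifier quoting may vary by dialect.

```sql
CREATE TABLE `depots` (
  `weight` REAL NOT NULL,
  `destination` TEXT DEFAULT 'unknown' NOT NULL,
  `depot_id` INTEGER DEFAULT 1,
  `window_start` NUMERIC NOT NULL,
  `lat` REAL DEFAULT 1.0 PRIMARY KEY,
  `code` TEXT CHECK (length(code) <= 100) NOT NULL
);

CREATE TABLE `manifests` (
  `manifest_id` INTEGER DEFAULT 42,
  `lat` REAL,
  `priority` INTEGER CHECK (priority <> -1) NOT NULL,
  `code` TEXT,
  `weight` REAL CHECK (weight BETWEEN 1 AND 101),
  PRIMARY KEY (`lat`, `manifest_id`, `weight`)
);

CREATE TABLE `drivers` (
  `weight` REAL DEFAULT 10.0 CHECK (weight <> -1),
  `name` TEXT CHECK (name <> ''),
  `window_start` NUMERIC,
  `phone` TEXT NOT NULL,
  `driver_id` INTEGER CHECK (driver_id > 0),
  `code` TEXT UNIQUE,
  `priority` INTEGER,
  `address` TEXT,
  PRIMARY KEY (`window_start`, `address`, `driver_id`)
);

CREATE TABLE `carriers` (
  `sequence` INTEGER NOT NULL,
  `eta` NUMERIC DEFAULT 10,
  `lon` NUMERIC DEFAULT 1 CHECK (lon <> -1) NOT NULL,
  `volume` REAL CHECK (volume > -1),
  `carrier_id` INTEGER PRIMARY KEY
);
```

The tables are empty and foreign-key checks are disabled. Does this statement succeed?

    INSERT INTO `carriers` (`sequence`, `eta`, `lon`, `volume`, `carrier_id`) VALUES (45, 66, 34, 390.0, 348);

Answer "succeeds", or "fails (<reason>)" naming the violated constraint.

succeeds

NOT NULL columns: carrier_id is supplied; lon is supplied; sequence is supplied.
CHECK constraints: 34 satisfies (lon <> -1); 390.0 satisfies (volume > -1).
No constraint is violated.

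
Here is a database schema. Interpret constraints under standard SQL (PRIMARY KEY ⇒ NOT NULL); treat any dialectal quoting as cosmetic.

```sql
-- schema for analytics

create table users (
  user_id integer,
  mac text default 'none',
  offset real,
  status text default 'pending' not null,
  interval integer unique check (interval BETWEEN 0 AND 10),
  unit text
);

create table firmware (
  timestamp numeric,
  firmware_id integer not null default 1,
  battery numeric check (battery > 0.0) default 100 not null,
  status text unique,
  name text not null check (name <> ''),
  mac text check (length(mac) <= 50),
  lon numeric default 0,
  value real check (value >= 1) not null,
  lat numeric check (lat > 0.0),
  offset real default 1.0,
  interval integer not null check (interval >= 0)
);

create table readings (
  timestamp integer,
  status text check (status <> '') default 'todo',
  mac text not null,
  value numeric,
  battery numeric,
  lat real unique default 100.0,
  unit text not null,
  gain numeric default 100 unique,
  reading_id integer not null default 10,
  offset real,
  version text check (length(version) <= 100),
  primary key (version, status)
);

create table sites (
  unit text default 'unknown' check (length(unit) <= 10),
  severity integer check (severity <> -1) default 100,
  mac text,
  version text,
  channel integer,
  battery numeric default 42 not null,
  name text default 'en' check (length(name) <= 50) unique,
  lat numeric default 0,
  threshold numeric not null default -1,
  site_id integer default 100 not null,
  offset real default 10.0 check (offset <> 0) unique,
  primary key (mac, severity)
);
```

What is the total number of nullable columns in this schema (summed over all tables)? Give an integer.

23

users: 5 nullable (user_id, mac, offset, interval, unit — PK none and explicit NOT NULL columns excluded).
firmware: 6 nullable (timestamp, status, mac, lon, lat, offset — PK none and explicit NOT NULL columns excluded).
readings: 6 nullable (timestamp, value, battery, lat, gain, offset — PK (version, status) and explicit NOT NULL columns excluded).
sites: 6 nullable (unit, version, channel, name, lat, offset — PK (mac, severity) and explicit NOT NULL columns excluded).
Total: 5 + 6 + 6 + 6 = 23.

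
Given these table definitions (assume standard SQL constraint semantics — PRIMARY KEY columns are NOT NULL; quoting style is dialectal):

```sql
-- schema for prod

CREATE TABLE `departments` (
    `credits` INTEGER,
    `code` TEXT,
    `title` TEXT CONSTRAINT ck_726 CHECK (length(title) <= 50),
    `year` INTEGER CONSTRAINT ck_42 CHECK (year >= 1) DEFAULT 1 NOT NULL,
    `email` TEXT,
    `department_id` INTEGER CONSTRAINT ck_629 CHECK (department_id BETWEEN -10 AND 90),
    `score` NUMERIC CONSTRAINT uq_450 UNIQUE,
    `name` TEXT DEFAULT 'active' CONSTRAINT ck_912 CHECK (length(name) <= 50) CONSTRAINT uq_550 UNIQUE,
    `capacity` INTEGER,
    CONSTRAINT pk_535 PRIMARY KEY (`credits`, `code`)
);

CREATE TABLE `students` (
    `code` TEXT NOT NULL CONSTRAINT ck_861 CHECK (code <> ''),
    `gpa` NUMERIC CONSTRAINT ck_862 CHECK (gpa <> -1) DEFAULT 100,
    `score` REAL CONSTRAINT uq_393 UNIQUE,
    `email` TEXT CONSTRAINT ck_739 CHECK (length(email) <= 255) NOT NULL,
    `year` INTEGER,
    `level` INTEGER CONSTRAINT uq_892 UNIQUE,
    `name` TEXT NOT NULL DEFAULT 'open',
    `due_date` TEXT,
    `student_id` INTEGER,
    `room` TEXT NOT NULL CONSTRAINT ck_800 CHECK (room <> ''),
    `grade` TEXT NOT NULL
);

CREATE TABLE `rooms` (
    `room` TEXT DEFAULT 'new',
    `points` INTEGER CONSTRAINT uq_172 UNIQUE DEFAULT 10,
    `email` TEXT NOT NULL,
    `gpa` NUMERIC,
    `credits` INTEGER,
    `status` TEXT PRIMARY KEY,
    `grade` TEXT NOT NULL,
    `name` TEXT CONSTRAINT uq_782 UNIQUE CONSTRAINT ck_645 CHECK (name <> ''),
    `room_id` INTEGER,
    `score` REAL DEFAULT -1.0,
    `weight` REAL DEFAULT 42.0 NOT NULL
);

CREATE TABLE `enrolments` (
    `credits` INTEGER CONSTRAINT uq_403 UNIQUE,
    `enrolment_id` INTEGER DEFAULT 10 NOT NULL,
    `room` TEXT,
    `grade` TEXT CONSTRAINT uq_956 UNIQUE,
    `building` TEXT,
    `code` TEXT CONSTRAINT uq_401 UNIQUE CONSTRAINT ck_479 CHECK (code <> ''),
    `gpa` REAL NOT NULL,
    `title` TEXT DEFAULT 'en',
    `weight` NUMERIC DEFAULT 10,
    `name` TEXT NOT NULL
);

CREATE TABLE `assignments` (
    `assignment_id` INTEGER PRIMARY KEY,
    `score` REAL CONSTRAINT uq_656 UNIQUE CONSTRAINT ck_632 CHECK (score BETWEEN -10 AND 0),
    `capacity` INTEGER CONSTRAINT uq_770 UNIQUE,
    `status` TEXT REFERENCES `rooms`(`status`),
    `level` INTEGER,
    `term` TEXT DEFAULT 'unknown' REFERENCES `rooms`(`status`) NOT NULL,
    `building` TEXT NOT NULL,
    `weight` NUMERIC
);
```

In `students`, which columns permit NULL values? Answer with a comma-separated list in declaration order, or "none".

gpa, score, year, level, due_date, student_id

- code: declared NOT NULL → not nullable.
- gpa: CHECK does not forbid NULL (a CHECK constraint passes when its expression is NULL) → nullable.
- score: UNIQUE does not imply NOT NULL → nullable.
- email: declared NOT NULL → not nullable.
- year: no NOT NULL constraint applies → nullable.
- level: UNIQUE does not imply NOT NULL → nullable.
- name: declared NOT NULL → not nullable.
- due_date: no NOT NULL constraint applies → nullable.
- student_id: no NOT NULL constraint applies → nullable.
- room: declared NOT NULL → not nullable.
- grade: declared NOT NULL → not nullable.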